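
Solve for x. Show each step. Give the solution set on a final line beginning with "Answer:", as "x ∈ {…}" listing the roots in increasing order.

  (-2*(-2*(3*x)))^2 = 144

Step 1. [(-2*(-2*(3*x)))^2 = 144] LHS squared, RHS 144 ≥ 0: apply √ (±). So sqrt: -2*(-2*(3*x)) = 12 or -12.
Step 2. [-2*(-2*(3*x)) = 12 or -12] -2 out front; divide by -2. So div: -2*(3*x) = -6 or 6.
Step 3. [-2*(3*x) = -6 or 6] leading coefficient -2: divide by -2, so div: 3*x = 3 or -3.
Step 4. [3*x = 3 or -3] 3 out front; divide by 3, so div: x = 1 or -1.

Answer: x ∈ {-1, 1}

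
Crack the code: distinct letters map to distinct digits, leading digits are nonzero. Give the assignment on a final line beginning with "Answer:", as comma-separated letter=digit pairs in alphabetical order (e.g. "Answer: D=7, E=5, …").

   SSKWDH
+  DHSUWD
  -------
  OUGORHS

Step 1. [col 1: H + D ≡ S (mod 10)] several values work for D in column 1 (H + D ≡ S (mod 10), carry-in 0); try D=8 ⇒ D=8.
Step 2. [col 1: H + D ≡ S (mod 10)] several values work for S in column 1 (H + D ≡ S (mod 10), carry-in 0); try S=2, so S=2.
Step 3. [O] the sum has 7 digits but both addends have 6; that extra leading digit O is the final carry, namely 1. So O=1.
Step 4. [col 1: H + D ≡ S (mod 10)] column 1 reads H+D+carry(0)=S with D=8, S=2; with digits 1,2,8 already taken and all letters distinct, the only value for H is 4, so H=4.
Step 5. [col 2: D + W ≡ H (mod 10)] column 2 reads D+W+carry(1)=H with D=8, H=4; with digits 1,2,4,8 already taken and all letters distinct, the only value for W is 5 ⇒ W=5.
Step 6. [col 3: W + U ≡ R (mod 10)] no forcing yet in column 3 (carry-in 1); R=6 is free and consistent — try it ⇒ R=6.
Step 7. [col 3: W + U ≡ R (mod 10)] from column 3 (W=5, R=6, carry-in 1, digits 1,2,4,5,6,8 already taken and all letters distinct): U must equal 0 ⇒ U=0.
Step 8. [col 4: K + S ≡ O (mod 10)] column 4 reads K+S+carry(0)=O with S=2, O=1; with digits 0,1,2,4,5,6,8 already taken and all letters distinct, the only value for K is 9. So K=9.
Step 9. [col 5: S + H ≡ G (mod 10)] from column 5 (S=2, H=4, carry-in 1, digits 0,1,2,4,5,6,8,9 already taken and all letters distinct): G must equal 7, so G=7.

Answer: D=8, G=7, H=4, K=9, O=1, R=6, S=2, U=0, W=5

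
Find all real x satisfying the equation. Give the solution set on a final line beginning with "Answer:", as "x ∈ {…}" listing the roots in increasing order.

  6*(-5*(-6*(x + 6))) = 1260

Step 1. [6*(-5*(-6*(x + 6))) = 1260] 6 out front; divide by 6 ⇒ div: -5*(-6*(x + 6)) = 210.
Step 2. [-5*(-6*(x + 6)) = 210] -5 out front; divide by -5, so div: -6*(x + 6) = -42.
Step 3. [-6*(x + 6) = -42] leading coefficient -6: divide by -6, so div: x + 6 = 7.
Step 4. [x + 6 = 7] peel the +6: subtract 6 from each side ⇒ sub: x = 1.

Answer: x ∈ {1}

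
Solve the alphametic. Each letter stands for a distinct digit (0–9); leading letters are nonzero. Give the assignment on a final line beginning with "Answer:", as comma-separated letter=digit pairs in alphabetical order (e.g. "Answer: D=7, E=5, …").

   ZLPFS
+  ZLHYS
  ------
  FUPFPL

Step 1. [F] the sum has 6 digits but both addends have 5; that extra leading digit F is the final carry, namely 1 ⇒ F=1.
Step 2. [col 1: S + S ≡ L (mod 10)] no forcing yet in column 1 (carry-in 0); L=8 is free and consistent — try it ⇒ L=8.
Step 3. [col 1: S + S ≡ L (mod 10)] column 1 (S + S ≡ L (mod 10), carry-in 0) doesn't pin S yet; pick S=9 and continue. So S=9.
Step 4. [col 2: F + Y ≡ P (mod 10)] several values work for Y in column 2 (F + Y ≡ P (mod 10), carry-in 1); try Y=5, so Y=5.
Step 5. [col 2: F + Y ≡ P (mod 10)] column 2 reads F+Y+carry(1)=P with F=1, Y=5; with digits 1,5,8,9 already taken and all letters distinct, the only value for P is 7. So P=7.
Step 6. [col 3: P + H ≡ F (mod 10)] column 3 reads P+H+carry(0)=F with P=7, F=1; with digits 1,5,7,8,9 already taken and all letters distinct, the only value for H is 4, so H=4.
Step 7. [col 5: Z + Z ≡ U (mod 10)] column 5 reads Z+Z+carry(1)=U with nothing yet; with digits 1,4,5,7,8,9 already taken and all letters distinct, the only value for Z is 6. So Z=6.
Step 8. [col 5: Z + Z ≡ U (mod 10)] from column 5 (Z=6, carry-in 1, digits 1,4,5,6,7,8,9 already taken and all letters distinct): U must equal 3 ⇒ U=3.

Answer: F=1, H=4, L=8, P=7, S=9, U=3, Y=5, Z=6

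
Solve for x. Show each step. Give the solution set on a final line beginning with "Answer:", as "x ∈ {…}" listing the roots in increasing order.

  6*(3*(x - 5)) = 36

Step 1. [6*(3*(x - 5)) = 36] 6·(inner) — divide through by 6. So div: 3*(x - 5) = 6.
Step 2. [3*(x - 5) = 6] 3 out front; divide by 3. So div: x - 5 = 2.
Step 3. [x - 5 = 2] the outer -5 inverts by adding 5, so sub: x = 7.

Answer: x ∈ {7}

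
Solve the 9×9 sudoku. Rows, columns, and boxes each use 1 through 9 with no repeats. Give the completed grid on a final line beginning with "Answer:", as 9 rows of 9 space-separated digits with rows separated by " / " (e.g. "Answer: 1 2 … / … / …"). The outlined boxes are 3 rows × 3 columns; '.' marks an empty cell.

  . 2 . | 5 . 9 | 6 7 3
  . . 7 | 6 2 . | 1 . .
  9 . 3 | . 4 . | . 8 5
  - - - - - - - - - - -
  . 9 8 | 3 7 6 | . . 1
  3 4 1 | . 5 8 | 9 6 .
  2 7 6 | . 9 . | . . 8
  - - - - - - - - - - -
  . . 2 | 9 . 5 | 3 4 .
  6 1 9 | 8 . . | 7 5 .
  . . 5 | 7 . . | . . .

Step 1. [r8c9∈{2}] r8c9 has the single candidate 2 ⇒ r8c9=2.
Step 2. [r7c2∈{8}] r7c2 is down to just 8, so r7c2=8.
Step 3. [r7c5∈{1,6}] 1 has one home in row 7: r7c5. So r7c5=1.
Step 4. [r8c5∈{3}] r8c5 is down to just 3 ⇒ r8c5=3.
Step 5. [r4c7∈{2,4,5}] r4c7 is the only open cell in row 4 admitting 4 ⇒ r4c7=4.
Step 6. [r2c1∈{4,5,8}] in row 2, 8 fits only at r2c1, so r2c1=8.
Step 7. [r3c4∈{1}] only 1 remains possible at r3c4 ⇒ r3c4=1.
Step 8. [r2c8∈{9}] r2c8's peers cover all but 9, so r2c8=9.
Step 9. [r8c6∈{4}] r8c6 is down to just 4. So r8c6=4.
Step 10. [r9c1∈{4}] only 4 remains possible at r9c1. So r9c1=4.
Step 11. [r9c9∈{6,9}] 9 has one home in row 9: r9c9, so r9c9=9.
Step 12. [r6c8∈{3}] r6c8's peers cover all but 3, so r6c8=3.
Step 13. [r4c8∈{2}] only 2 remains possible at r4c8. So r4c8=2.
Step 14. [r6c6∈{1}] r6c6 has the single candidate 1, so r6c6=1.
Step 15. [r5c9∈{7}] nothing but 7 survives at r5c9 ⇒ r5c9=7.
Step 16. [r9c5∈{6}] only 6 remains possible at r9c5 ⇒ r9c5=6.
Step 17. [r6c4∈{4}] r6c4 has the single candidate 4, so r6c4=4.
Step 18. [r1c3∈{4}] only 4 remains possible at r1c3. So r1c3=4.
Step 19. [r9c6∈{2}] only 2 remains possible at r9c6 ⇒ r9c6=2.
Step 20. [r2c2∈{5}] r2c2 is down to just 5, so r2c2=5.
Step 21. [r3c6∈{7}] r3c6 is down to just 7, so r3c6=7.
Step 22. [r1c1∈{1}] nothing but 1 survives at r1c1 ⇒ r1c1=1.
Step 23. [r2c9∈{4}] r2c9 has the single candidate 4. So r2c9=4.
Step 24. [r9c7∈{8}] r9c7 has the single candidate 8. So r9c7=8.
Step 25. [r6c7∈{5}] only 5 remains possible at r6c7, so r6c7=5.
Step 26. [r4c1∈{5}] only 5 remains possible at r4c1 ⇒ r4c1=5.
Step 27. [r7c9∈{6}] nothing but 6 survives at r7c9 ⇒ r7c9=6.
Step 28. [r3c7∈{2}] r3c7's peers cover all but 2, so r3c7=2.
Step 29. [r9c2∈{3}] r9c2 has the single candidate 3, so r9c2=3.
Step 30. [r9c8∈{1}] r9c8 is down to just 1. So r9c8=1.
Step 31. [r5c4∈{2}] nothing but 2 survives at r5c4, so r5c4=2.
Step 32. [r2c6∈{3}] r2c6's peers cover all but 3, so r2c6=3.
Step 33. [r3c2∈{6}] r3c2's peers cover all but 6. So r3c2=6.
Step 34. [r7c1∈{7}] only 7 remains possible at r7c1 ⇒ r7c1=7.
Step 35. [r1c5∈{8}] nothing but 8 survives at r1c5. So r1c5=8.

Answer: 1 2 4 5 8 9 6 7 3 / 8 5 7 6 2 3 1 9 4 / 9 6 3 1 4 7 2 8 5 / 5 9 8 3 7 6 4 2 1 / 3 4 1 2 5 8 9 6 7 / 2 7 6 4 9 1 5 3 8 / 7 8 2 9 1 5 3 4 6 / 6 1 9 8 3 4 7 5 2 / 4 3 5 7 6 2 8 1 9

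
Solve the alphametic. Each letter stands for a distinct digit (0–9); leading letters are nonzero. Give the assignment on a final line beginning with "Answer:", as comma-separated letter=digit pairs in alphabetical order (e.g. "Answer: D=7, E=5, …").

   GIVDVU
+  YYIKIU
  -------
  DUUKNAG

Step 1. [col 1: U + U ≡ G (mod 10)] several values work for U in column 1 (U + U ≡ G (mod 10), carry-in 0); try U=2. So U=2.
Step 2. [col 1: U + U ≡ G (mod 10)] from column 1 (U=2, carry-in 0, digits 2 already taken and all letters distinct): G must equal 4, so G=4.
Step 3. [col 2: V + I ≡ A (mod 10)] I=5 is one option consistent with column 2 (V + I ≡ A (mod 10), carry-in 0) — take it, so I=5.
Step 4. [col 2: V + I ≡ A (mod 10)] A=8 is one option consistent with column 2 (V + I ≡ A (mod 10), carry-in 0) — take it, so A=8.
Step 5. [D] D is the leading digit of a 7-digit sum of two 6-digit numbers; the final carry is exactly 1 ⇒ D=1.
Step 6. [col 2: V + I ≡ A (mod 10)] column 2 reads V+I+carry(0)=A with I=5, A=8; with digits 1,2,4,5,8 already taken and all letters distinct, the only value for V is 3, so V=3.
Step 7. [col 3: D + K ≡ N (mod 10)] several values work for N in column 3 (D + K ≡ N (mod 10), carry-in 0); try N=0 ⇒ N=0.
Step 8. [col 3: D + K ≡ N (mod 10)] column 3 reads D+K+carry(0)=N with D=1, N=0; with digits 0,1,2,3,4,5,8 already taken and all letters distinct, the only value for K is 9, so K=9.
Step 9. [col 5: I + Y ≡ U (mod 10)] in column 5 we have I+Y≡U with carry-in 0; given I=5, U=2 and digits 0,1,2,3,4,5,8,9 already taken and all letters distinct, that pins Y to 7, so Y=7.

Answer: A=8, D=1, G=4, I=5, K=9, N=0, U=2, V=3, Y=7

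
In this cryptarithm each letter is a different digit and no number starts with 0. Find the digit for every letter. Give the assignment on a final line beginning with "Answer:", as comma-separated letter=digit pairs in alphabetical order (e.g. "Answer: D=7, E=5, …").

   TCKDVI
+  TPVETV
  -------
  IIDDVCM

Step 1. [col 1: I + V ≡ M (mod 10)] no forcing yet in column 1 (carry-in 0); V=8 is free and consistent — try it. So V=8.
Step 2. [col 1: I + V ≡ M (mod 10)] M=9 is one option consistent with column 1 (I + V ≡ M (mod 10), carry-in 0) — take it ⇒ M=9.
Step 3. [col 1: I + V ≡ M (mod 10)] column 1 reads I+V+carry(0)=M with V=8, M=9; with digits 8,9 already taken and all letters distinct, the only value for I is 1. So I=1.
Step 4. [col 2: V + T ≡ C (mod 10)] T=5 is one option consistent with column 2 (V + T ≡ C (mod 10), carry-in 0) — take it, so T=5.
Step 5. [col 2: V + T ≡ C (mod 10)] from column 2 (V=8, T=5, carry-in 0, digits 1,5,8,9 already taken and all letters distinct): C must equal 3, so C=3.
Step 6. [col 3: D + E ≡ V (mod 10)] column 3 (D + E ≡ V (mod 10), carry-in 1) doesn't pin E yet; pick E=7 and continue. So E=7.
Step 7. [col 3: D + E ≡ V (mod 10)] from column 3 (E=7, V=8, carry-in 1, digits 1,3,5,7,8,9 already taken and all letters distinct): D must equal 0 ⇒ D=0.
Step 8. [col 4: K + V ≡ D (mod 10)] column 4 reads K+V+carry(0)=D with V=8, D=0; with digits 0,1,3,5,7,8,9 already taken and all letters distinct, the only value for K is 2 ⇒ K=2.
Step 9. [col 5: C + P ≡ D (mod 10)] column 5 reads C+P+carry(1)=D with C=3, D=0; with digits 0,1,2,3,5,7,8,9 already taken and all letters distinct, the only value for P is 6. So P=6.

Answer: C=3, D=0, E=7, I=1, K=2, M=9, P=6, T=5, V=8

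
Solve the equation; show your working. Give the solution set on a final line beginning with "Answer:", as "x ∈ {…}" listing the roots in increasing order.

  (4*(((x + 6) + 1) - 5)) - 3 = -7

Step 1. [(4*(((x + 6) + 1) - 5)) - 3 = -7] 3 comes off first (add 3), so sub: 4*(((x + 6) + 1) - 5) = -4.
Step 2. [4*(((x + 6) + 1) - 5) = -4] 4·(inner) — divide through by 4, so div: ((x + 6) + 1) - 5 = -1.
Step 3. [((x + 6) + 1) - 5 = -1] 5 comes off first (add 5). So sub: (x + 6) + 1 = 4.
Step 4. [(x + 6) + 1 = 4] the outer +1 inverts by subtracting 1. So sub: x + 6 = 3.
Step 5. [x + 6 = 3] 6 comes off first (subtract 6), so sub: x = -3.

Answer: x ∈ {-3}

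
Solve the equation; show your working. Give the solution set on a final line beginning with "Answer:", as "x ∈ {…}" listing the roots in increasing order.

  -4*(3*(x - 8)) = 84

Step 1. [-4*(3*(x - 8)) = 84] -4 out front; divide by -4. So div: 3*(x - 8) = -21.
Step 2. [3*(x - 8) = -21] LHS = 3·(…); ÷3 both sides. So div: x - 8 = -7.
Step 3. [x - 8 = -7] peel the -8: add 8 from each side ⇒ sub: x = 1.

Answer: x ∈ {1}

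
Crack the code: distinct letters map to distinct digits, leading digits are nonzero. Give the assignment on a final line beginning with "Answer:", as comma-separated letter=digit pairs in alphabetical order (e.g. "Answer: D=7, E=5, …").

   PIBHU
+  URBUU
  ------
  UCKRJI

Step 1. [col 1: U + U ≡ I (mod 10)] U=1 is one option consistent with column 1 (U + U ≡ I (mod 10), carry-in 0) — take it. So U=1.
Step 2. [col 1: U + U ≡ I (mod 10)] in column 1 we have U+U≡I with carry-in 0; given U=1 and digits 1 already taken and all letters distinct, that pins I to 2, so I=2.
Step 3. [col 2: H + U ≡ J (mod 10)] J=5 is one option consistent with column 2 (H + U ≡ J (mod 10), carry-in 0) — take it ⇒ J=5.
Step 4. [col 2: H + U ≡ J (mod 10)] column 2: given U=1, J=5, carry-in 0, and digits 1,2,5 already taken and all letters distinct, H+U≡J (mod 10) forces H=4, so H=4.
Step 5. [col 3: B + B ≡ R (mod 10)] several values work for R in column 3 (B + B ≡ R (mod 10), carry-in 0); try R=6 ⇒ R=6.
Step 6. [col 3: B + B ≡ R (mod 10)] no forcing yet in column 3 (carry-in 0); B=3 is free and consistent — try it. So B=3.
Step 7. [col 4: I + R ≡ K (mod 10)] column 4 reads I+R+carry(0)=K with I=2, R=6; with digits 1,2,3,4,5,6 already taken and all letters distinct, the only value for K is 8. So K=8.
Step 8. [col 5: P + U ≡ C (mod 10)] column 5 reads P+U+carry(0)=C with U=1; with digits 1,2,3,4,5,6,8 already taken and all letters distinct, the only value for P is 9, so P=9.
Step 9. [col 5: P + U ≡ C (mod 10)] from column 5 (P=9, U=1, carry-in 0, digits 1,2,3,4,5,6,8,9 already taken and all letters distinct): C must equal 0, so C=0.

Answer: B=3, C=0, H=4, I=2, J=5, K=8, P=9, R=6, U=1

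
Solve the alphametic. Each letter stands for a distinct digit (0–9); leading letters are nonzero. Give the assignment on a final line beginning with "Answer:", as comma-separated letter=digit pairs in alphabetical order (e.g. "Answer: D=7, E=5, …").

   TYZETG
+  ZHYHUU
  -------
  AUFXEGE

Step 1. [col 1: G + U ≡ E (mod 10)] column 1 (G + U ≡ E (mod 10), carry-in 0) doesn't pin E yet; pick E=2 and continue ⇒ E=2.
Step 2. [col 1: G + U ≡ E (mod 10)] column 1 (G + U ≡ E (mod 10), carry-in 0) doesn't pin G yet; pick G=9 and continue ⇒ G=9.
Step 3. [A] the sum has 7 digits but both addends have 6; that extra leading digit A is the final carry, namely 1, so A=1.
Step 4. [col 1: G + U ≡ E (mod 10)] column 1 reads G+U+carry(0)=E with G=9, E=2; with digits 1,2,9 already taken and all letters distinct, the only value for U is 3 ⇒ U=3.
Step 5. [col 2: T + U ≡ G (mod 10)] column 2 reads T+U+carry(1)=G with U=3, G=9; with digits 1,2,3,9 already taken and all letters distinct, the only value for T is 5 ⇒ T=5.
Step 6. [col 3: E + H ≡ E (mod 10)] column 3: given E=2, carry-in 0, and digits 1,2,3,5,9 already taken and all letters distinct, E+H≡E (mod 10) forces H=0, so H=0.
Step 7. [col 4: Z + Y ≡ X (mod 10)] in column 4 we have Z+Y≡X with carry-in 0; given nothing yet and digits 0,1,2,3,5,9 already taken and all letters distinct, that pins X to 4 ⇒ X=4.
Step 8. [col 4: Z + Y ≡ X (mod 10)] several values work for Z in column 4 (Z + Y ≡ X (mod 10), carry-in 0); try Z=8. So Z=8.
Step 9. [col 4: Z + Y ≡ X (mod 10)] column 4 reads Z+Y+carry(0)=X with Z=8, X=4; with digits 0,1,2,3,4,5,8,9 already taken and all letters distinct, the only value for Y is 6 ⇒ Y=6.
Step 10. [col 5: Y + H ≡ F (mod 10)] column 5 reads Y+H+carry(1)=F with Y=6, H=0; with digits 0,1,2,3,4,5,6,8,9 already taken and all letters distinct, the only value for F is 7, so F=7.

Answer: A=1, E=2, F=7, G=9, H=0, T=5, U=3, X=4, Y=6, Z=8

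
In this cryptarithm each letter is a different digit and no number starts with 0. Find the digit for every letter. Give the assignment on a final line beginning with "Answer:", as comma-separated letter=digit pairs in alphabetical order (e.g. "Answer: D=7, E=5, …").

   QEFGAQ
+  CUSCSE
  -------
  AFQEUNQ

Step 1. [A] the sum has 7 digits but both addends have 6; that extra leading digit A is the final carry, namely 1 ⇒ A=1.
Step 2. [col 1: Q + E ≡ Q (mod 10)] from column 1 (nothing yet, carry-in 0, digits 1 already taken and all letters distinct): E must equal 0, so E=0.
Step 3. [col 1: Q + E ≡ Q (mod 10)] no forcing yet in column 1 (carry-in 0); Q=9 is free and consistent — try it. So Q=9.
Step 4. [col 2: A + S ≡ N (mod 10)] column 2 (A + S ≡ N (mod 10), carry-in 0) doesn't pin N yet; pick N=7 and continue ⇒ N=7.
Step 5. [col 2: A + S ≡ N (mod 10)] in column 2 we have A+S≡N with carry-in 0; given A=1, N=7 and digits 0,1,7,9 already taken and all letters distinct, that pins S to 6, so S=6.
Step 6. [col 3: G + C ≡ U (mod 10)] column 3 (G + C ≡ U (mod 10), carry-in 0) doesn't pin C yet; pick C=5 and continue. So C=5.
Step 7. [col 3: G + C ≡ U (mod 10)] G=3 is one option consistent with column 3 (G + C ≡ U (mod 10), carry-in 0) — take it ⇒ G=3.
Step 8. [col 3: G + C ≡ U (mod 10)] column 3: given G=3, C=5, carry-in 0, and digits 0,1,3,5,6,7,9 already taken and all letters distinct, G+C≡U (mod 10) forces U=8 ⇒ U=8.
Step 9. [col 4: F + S ≡ E (mod 10)] in column 4 we have F+S≡E with carry-in 0; given S=6, E=0 and digits 0,1,3,5,6,7,8,9 already taken and all letters distinct, that pins F to 4. So F=4.

Answer: A=1, C=5, E=0, F=4, G=3, N=7, Q=9, S=6, U=8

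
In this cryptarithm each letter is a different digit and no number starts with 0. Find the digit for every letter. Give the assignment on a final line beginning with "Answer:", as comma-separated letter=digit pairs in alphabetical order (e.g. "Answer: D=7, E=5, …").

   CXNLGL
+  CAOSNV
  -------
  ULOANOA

Step 1. [U] the sum has 7 digits but both addends have 6; that extra leading digit U is the final carry, namely 1. So U=1.
Step 2. [col 1: L + V ≡ A (mod 10)] column 1 (L + V ≡ A (mod 10), carry-in 0) doesn't pin A yet; pick A=2 and continue ⇒ A=2.
Step 3. [col 1: L + V ≡ A (mod 10)] several values work for L in column 1 (L + V ≡ A (mod 10), carry-in 0); try L=8 ⇒ L=8.
Step 4. [col 1: L + V ≡ A (mod 10)] from column 1 (L=8, A=2, carry-in 0, digits 1,2,8 already taken and all letters distinct): V must equal 4. So V=4.
Step 5. [col 2: G + N ≡ O (mod 10)] G=0 is one option consistent with column 2 (G + N ≡ O (mod 10), carry-in 1) — take it, so G=0.
Step 6. [col 2: G + N ≡ O (mod 10)] column 2 (G + N ≡ O (mod 10), carry-in 1) doesn't pin N yet; pick N=5 and continue, so N=5.
Step 7. [col 2: G + N ≡ O (mod 10)] column 2 reads G+N+carry(1)=O with G=0, N=5; with digits 0,1,2,4,5,8 already taken and all letters distinct, the only value for O is 6, so O=6.
Step 8. [col 3: L + S ≡ N (mod 10)] from column 3 (L=8, N=5, carry-in 0, digits 0,1,2,4,5,6,8 already taken and all letters distinct): S must equal 7 ⇒ S=7.
Step 9. [col 5: X + A ≡ O (mod 10)] from column 5 (A=2, O=6, carry-in 1, digits 0,1,2,4,5,6,7,8 already taken and all letters distinct): X must equal 3. So X=3.
Step 10. [col 6: C + C ≡ L (mod 10)] column 6 reads C+C+carry(0)=L with L=8; with digits 0,1,2,3,4,5,6,7,8 already taken and all letters distinct, the only value for C is 9. So C=9.

Answer: A=2, C=9, G=0, L=8, N=5, O=6, S=7, U=1, V=4, X=3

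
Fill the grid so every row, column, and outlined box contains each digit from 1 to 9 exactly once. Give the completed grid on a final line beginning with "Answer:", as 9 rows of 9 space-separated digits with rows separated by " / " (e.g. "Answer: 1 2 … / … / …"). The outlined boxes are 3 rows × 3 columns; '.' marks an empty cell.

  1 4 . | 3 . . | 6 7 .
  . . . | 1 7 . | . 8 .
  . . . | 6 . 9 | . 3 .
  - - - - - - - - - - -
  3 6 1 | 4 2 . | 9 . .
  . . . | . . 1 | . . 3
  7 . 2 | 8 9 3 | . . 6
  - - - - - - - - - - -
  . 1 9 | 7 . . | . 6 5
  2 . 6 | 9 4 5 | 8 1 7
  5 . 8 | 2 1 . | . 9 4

Step 1. [r6c2∈{5}] nothing but 5 survives at r6c2 ⇒ r6c2=5.
Step 2. [r3c7∈{1,2,4,5}] in row 3, 4 fits only at r3c7, so r3c7=4.
Step 3. [r5c8∈{2,4,5}] r5c8 is the only open cell in col 8 admitting 2, so r5c8=2.
Step 4. [r3c1∈{8}] nothing but 8 survives at r3c1. So r3c1=8.
Step 5. [r2c7∈{2,5}] r2c7 is the only open cell in box 3 admitting 5, so r2c7=5.
Step 6. [r3c5∈{5}] r3c5 is down to just 5, so r3c5=5.
Step 7. [r8c2∈{3}] only 3 remains possible at r8c2 ⇒ r8c2=3.
Step 8. [r1c5∈{8}] r1c5's peers cover all but 8 ⇒ r1c5=8.
Step 9. [r1c9∈{2,9}] 9 has one home in row 1: r1c9, so r1c9=9.
Step 10. [r2c9∈{2}] r2c9 is down to just 2. So r2c9=2.
Step 11. [r2c2∈{9}] nothing but 9 survives at r2c2 ⇒ r2c2=9.
Step 12. [r7c1∈{4}] only 4 remains possible at r7c1, so r7c1=4.
Step 13. [r7c7∈{2,3}] in row 7, 2 fits only at r7c7, so r7c7=2.
Step 14. [r3c2∈{2,7}] 2 has one home in row 3: r3c2. So r3c2=2.
Step 15. [r5c1∈{9}] only 9 remains possible at r5c1. So r5c1=9.
Step 16. [r3c3∈{7}] r3c3's peers cover all but 7. So r3c3=7.
Step 17. [r2c1∈{6}] r2c1 has the single candidate 6. So r2c1=6.
Step 18. [r4c8∈{5}] only 5 remains possible at r4c8 ⇒ r4c8=5.
Step 19. [r6c7∈{1}] r6c7's peers cover all but 1, so r6c7=1.
Step 20. [r7c6∈{8}] nothing but 8 survives at r7c6. So r7c6=8.
Step 21. [r1c3∈{5}] only 5 remains possible at r1c3, so r1c3=5.
Step 22. [r2c6∈{4}] nothing but 4 survives at r2c6 ⇒ r2c6=4.
Step 23. [r3c9∈{1}] only 1 remains possible at r3c9, so r3c9=1.
Step 24. [r4c9∈{8}] r4c9 has the single candidate 8. So r4c9=8.
Step 25. [r9c2∈{7}] r9c2's peers cover all but 7 ⇒ r9c2=7.
Step 26. [r4c6∈{7}] r4c6's peers cover all but 7 ⇒ r4c6=7.
Step 27. [r5c2∈{8}] r5c2's peers cover all but 8, so r5c2=8.
Step 28. [r9c7∈{3}] r9c7's peers cover all but 3. So r9c7=3.
Step 29. [r5c5∈{6}] nothing but 6 survives at r5c5. So r5c5=6.
Step 30. [r5c3∈{4}] only 4 remains possible at r5c3 ⇒ r5c3=4.
Step 31. [r6c8∈{4}] r6c8 has the single candidate 4, so r6c8=4.
Step 32. [r2c3∈{3}] r2c3 is down to just 3 ⇒ r2c3=3.
Step 33. [r5c7∈{7}] r5c7 is down to just 7. So r5c7=7.
Step 34. [r5c4∈{5}] r5c4 has the single candidate 5 ⇒ r5c4=5.
Step 35. [r9c6∈{6}] r9c6's peers cover all but 6. So r9c6=6.
Step 36. [r7c5∈{3}] r7c5 has the single candidate 3, so r7c5=3.
Step 37. [r1c6∈{2}] nothing but 2 survives at r1c6 ⇒ r1c6=2.

Answer: 1 4 5 3 8 2 6 7 9 / 6 9 3 1 7 4 5 8 2 / 8 2 7 6 5 9 4 3 1 / 3 6 1 4 2 7 9 5 8 / 9 8 4 5 6 1 7 2 3 / 7 5 2 8 9 3 1 4 6 / 4 1 9 7 3 8 2 6 5 / 2 3 6 9 4 5 8 1 7 / 5 7 8 2 1 6 3 9 4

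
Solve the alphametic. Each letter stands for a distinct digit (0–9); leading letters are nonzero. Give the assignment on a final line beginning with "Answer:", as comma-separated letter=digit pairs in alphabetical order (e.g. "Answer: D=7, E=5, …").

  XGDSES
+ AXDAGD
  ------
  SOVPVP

Step 1. [col 1: S + D ≡ P (mod 10)] column 1 (S + D ≡ P (mod 10), carry-in 0) doesn't pin P yet; pick P=9 and continue ⇒ P=9.
Step 2. [col 1: S + D ≡ P (mod 10)] several values work for D in column 1 (S + D ≡ P (mod 10), carry-in 0); try D=2, so D=2.
Step 3. [col 1: S + D ≡ P (mod 10)] column 1: given D=2, P=9, carry-in 0, and digits 2,9 already taken and all letters distinct, S+D≡P (mod 10) forces S=7, so S=7.
Step 4. [col 2: E + G ≡ V (mod 10)] column 2 (E + G ≡ V (mod 10), carry-in 0) doesn't pin V yet; pick V=4 and continue. So V=4.
Step 5. [col 2: E + G ≡ V (mod 10)] column 2 (E + G ≡ V (mod 10), carry-in 0) doesn't pin E yet; pick E=6 and continue ⇒ E=6.
Step 6. [col 2: E + G ≡ V (mod 10)] column 2 reads E+G+carry(0)=V with E=6, V=4; with digits 2,4,6,7,9 already taken and all letters distinct, the only value for G is 8 ⇒ G=8.
Step 7. [col 3: S + A ≡ P (mod 10)] column 3: given S=7, P=9, carry-in 1, and digits 2,4,6,7,8,9 already taken and all letters distinct, S+A≡P (mod 10) forces A=1 ⇒ A=1.
Step 8. [col 5: G + X ≡ O (mod 10)] column 5: given G=8, carry-in 0, and digits 1,2,4,6,7,8,9 already taken and all letters distinct, G+X≡O (mod 10) forces X=5, so X=5.
Step 9. [col 5: G + X ≡ O (mod 10)] from column 5 (G=8, X=5, carry-in 0, digits 1,2,4,5,6,7,8,9 already taken and all letters distinct): O must equal 3 ⇒ O=3.

Answer: A=1, D=2, E=6, G=8, O=3, P=9, S=7, V=4, X=5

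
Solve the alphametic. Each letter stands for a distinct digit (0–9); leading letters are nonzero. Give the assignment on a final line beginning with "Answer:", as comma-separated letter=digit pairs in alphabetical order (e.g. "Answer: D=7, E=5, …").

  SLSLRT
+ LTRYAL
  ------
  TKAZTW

Step 1. [col 1: T + L ≡ W (mod 10)] column 1 (T + L ≡ W (mod 10), carry-in 0) doesn't pin T yet; pick T=8 and continue. So T=8.
Step 2. [col 1: T + L ≡ W (mod 10)] column 1 (T + L ≡ W (mod 10), carry-in 0) doesn't pin W yet; pick W=3 and continue ⇒ W=3.
Step 3. [col 1: T + L ≡ W (mod 10)] in column 1 we have T+L≡W with carry-in 0; given T=8, W=3 and digits 3,8 already taken and all letters distinct, that pins L to 5, so L=5.
Step 4. [col 2: R + A ≡ T (mod 10)] several values work for A in column 2 (R + A ≡ T (mod 10), carry-in 1); try A=0 ⇒ A=0.
Step 5. [col 2: R + A ≡ T (mod 10)] from column 2 (A=0, T=8, carry-in 1, digits 0,3,5,8 already taken and all letters distinct): R must equal 7 ⇒ R=7.
Step 6. [col 3: L + Y ≡ Z (mod 10)] no forcing yet in column 3 (carry-in 0); Z=1 is free and consistent — try it ⇒ Z=1.
Step 7. [col 3: L + Y ≡ Z (mod 10)] column 3 reads L+Y+carry(0)=Z with L=5, Z=1; with digits 0,1,3,5,7,8 already taken and all letters distinct, the only value for Y is 6. So Y=6.
Step 8. [col 4: S + R ≡ A (mod 10)] column 4 reads S+R+carry(1)=A with R=7, A=0; with digits 0,1,3,5,6,7,8 already taken and all letters distinct, the only value for S is 2. So S=2.
Step 9. [col 5: L + T ≡ K (mod 10)] in column 5 we have L+T≡K with carry-in 1; given L=5, T=8 and digits 0,1,2,3,5,6,7,8 already taken and all letters distinct, that pins K to 4, so K=4.

Answer: A=0, K=4, L=5, R=7, S=2, T=8, W=3, Y=6, Z=1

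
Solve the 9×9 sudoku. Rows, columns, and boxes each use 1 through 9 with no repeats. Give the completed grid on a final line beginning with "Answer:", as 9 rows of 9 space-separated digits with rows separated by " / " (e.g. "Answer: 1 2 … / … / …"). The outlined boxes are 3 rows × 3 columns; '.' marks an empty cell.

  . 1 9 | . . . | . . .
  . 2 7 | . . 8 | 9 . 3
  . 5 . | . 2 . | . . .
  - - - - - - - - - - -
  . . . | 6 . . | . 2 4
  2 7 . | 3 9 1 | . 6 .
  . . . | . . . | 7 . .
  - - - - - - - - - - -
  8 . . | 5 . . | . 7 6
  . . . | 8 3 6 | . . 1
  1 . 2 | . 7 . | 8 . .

Step 1. [r3c3∈{3,4,6,8}] in box 1, 8 fits only at r3c3. So r3c3=8.
Step 2. [r5c7∈{5}] nothing but 5 survives at r5c7, so r5c7=5.
Step 3. [r6c3∈{1,3,4,5,6}] r6c3 is the only open cell in col 3 admitting 6, so r6c3=6.
Step 4. [r6c8∈{1,3,8,9}] across row 6, 1 lands solely at r6c8. So r6c8=1.
Step 5. [r3c8∈{4}] r3c8 is down to just 4 ⇒ r3c8=4.
Step 6. [r2c8∈{5}] only 5 remains possible at r2c8, so r2c8=5.
Step 7. [r7c6∈{2,4,9}] box 8 places 2 nowhere but r7c6, so r7c6=2.
Step 8. [r7c2∈{3,4,9}] row 7 places 9 nowhere but r7c2. So r7c2=9.
Step 9. [r8c2∈{4}] nothing but 4 survives at r8c2, so r8c2=4.
Step 10. [r4c7∈{3}] r4c7 is down to just 3, so r4c7=3.
Step 11. [r6c9∈{8,9}] across box 6, 9 lands solely at r6c9. So r6c9=9.
Step 12. [r4c6∈{5,7}] 7 has one home in row 4: r4c6, so r4c6=7.
Step 13. [r1c9∈{2,7,8}] r1c9 is the only open cell in col 9 admitting 2, so r1c9=2.
Step 14. [r1c7∈{6}] only 6 remains possible at r1c7. So r1c7=6.
Step 15. [r2c5∈{1,4,6}] col 5 places 6 nowhere but r2c5. So r2c5=6.
Step 16. [r2c1∈{4}] only 4 remains possible at r2c1. So r2c1=4.
Step 17. [r1c1∈{3}] r1c1 is down to just 3, so r1c1=3.
Step 18. [r6c1∈{5}] r6c1 is down to just 5. So r6c1=5.
Step 19. [r6c6∈{4}] r6c6's peers cover all but 4, so r6c6=4.
Step 20. [r9c6∈{9}] r9c6 has the single candidate 9, so r9c6=9.
Step 21. [r6c5∈{8}] r6c5 is down to just 8. So r6c5=8.
Step 22. [r3c4∈{1,7,9}] r3c4 is the only open cell in row 3 admitting 9 ⇒ r3c4=9.
Step 23. [r9c4∈{4}] r9c4 has the single candidate 4 ⇒ r9c4=4.
Step 24. [r9c8∈{3}] r9c8 has the single candidate 3. So r9c8=3.
Step 25. [r1c6∈{5}] r1c6 has the single candidate 5 ⇒ r1c6=5.
Step 26. [r8c8∈{9}] r8c8 has the single candidate 9 ⇒ r8c8=9.
Step 27. [r9c9∈{5}] r9c9 is down to just 5, so r9c9=5.
Step 28. [r4c5∈{5}] r4c5 has the single candidate 5 ⇒ r4c5=5.
Step 29. [r3c6∈{3}] r3c6 is down to just 3 ⇒ r3c6=3.
Step 30. [r3c1∈{6}] nothing but 6 survives at r3c1. So r3c1=6.
Step 31. [r1c8∈{8}] nothing but 8 survives at r1c8. So r1c8=8.
Step 32. [r1c4∈{7}] nothing but 7 survives at r1c4, so r1c4=7.
Step 33. [r7c5∈{1}] r7c5 is down to just 1. So r7c5=1.
Step 34. [r9c2∈{6}] only 6 remains possible at r9c2, so r9c2=6.
Step 35. [r5c3∈{4}] r5c3's peers cover all but 4, so r5c3=4.
Step 36. [r8c1∈{7}] only 7 remains possible at r8c1. So r8c1=7.
Step 37. [r5c9∈{8}] only 8 remains possible at r5c9 ⇒ r5c9=8.
Step 38. [r8c7∈{2}] only 2 remains possible at r8c7. So r8c7=2.
Step 39. [r4c2∈{8}] r4c2's peers cover all but 8 ⇒ r4c2=8.
Step 40. [r3c9∈{7}] r3c9 is down to just 7, so r3c9=7.
Step 41. [r4c1∈{9}] r4c1's peers cover all but 9. So r4c1=9.
Step 42. [r6c4∈{2}] r6c4 is down to just 2, so r6c4=2.
Step 43. [r1c5∈{4}] r1c5 is down to just 4 ⇒ r1c5=4.
Step 44. [r8c3∈{5}] only 5 remains possible at r8c3, so r8c3=5.
Step 45. [r7c7∈{4}] only 4 remains possible at r7c7 ⇒ r7c7=4.
Step 46. [r2c4∈{1}] r2c4 is down to just 1. So r2c4=1.
Step 47. [r4c3∈{1}] only 1 remains possible at r4c3. So r4c3=1.
Step 48. [r3c7∈{1}] only 1 remains possible at r3c7. So r3c7=1.
Step 49. [r7c3∈{3}] nothing but 3 survives at r7c3 ⇒ r7c3=3.
Step 50. [r6c2∈{3}] r6c2 has the single candidate 3. So r6c2=3.

Answer: 3 1 9 7 4 5 6 8 2 / 4 2 7 1 6 8 9 5 3 / 6 5 8 9 2 3 1 4 7 / 9 8 1 6 5 7 3 2 4 / 2 7 4 3 9 1 5 6 8 / 5 3 6 2 8 4 7 1 9 / 8 9 3 5 1 2 4 7 6 / 7 4 5 8 3 6 2 9 1 / 1 6 2 4 7 9 8 3 5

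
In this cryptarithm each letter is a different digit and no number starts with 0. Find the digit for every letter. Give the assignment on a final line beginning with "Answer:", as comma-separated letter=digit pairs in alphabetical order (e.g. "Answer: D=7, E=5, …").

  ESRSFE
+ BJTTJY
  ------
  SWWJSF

Step 1. [col 1: E + Y ≡ F (mod 10)] column 1 (E + Y ≡ F (mod 10), carry-in 0) doesn't pin E yet; pick E=6 and continue ⇒ E=6.
Step 2. [col 1: E + Y ≡ F (mod 10)] Y=8 is one option consistent with column 1 (E + Y ≡ F (mod 10), carry-in 0) — take it, so Y=8.
Step 3. [col 1: E + Y ≡ F (mod 10)] from column 1 (E=6, Y=8, carry-in 0, digits 6,8 already taken and all letters distinct): F must equal 4 ⇒ F=4.
Step 4. [col 2: F + J ≡ S (mod 10)] no forcing yet in column 2 (carry-in 1); S=7 is free and consistent — try it ⇒ S=7.
Step 5. [col 2: F + J ≡ S (mod 10)] column 2: given F=4, S=7, carry-in 1, and digits 4,6,7,8 already taken and all letters distinct, F+J≡S (mod 10) forces J=2 ⇒ J=2.
Step 6. [col 3: S + T ≡ J (mod 10)] from column 3 (S=7, J=2, carry-in 0, digits 2,4,6,7,8 already taken and all letters distinct): T must equal 5. So T=5.
Step 7. [col 4: R + T ≡ W (mod 10)] in column 4 we have R+T≡W with carry-in 1; given T=5 and digits 2,4,5,6,7,8 already taken and all letters distinct, that pins W to 9. So W=9.
Step 8. [col 4: R + T ≡ W (mod 10)] in column 4 we have R+T≡W with carry-in 1; given T=5, W=9 and digits 2,4,5,6,7,8,9 already taken and all letters distinct, that pins R to 3. So R=3.
Step 9. [col 6: E + B ≡ S (mod 10)] column 6: given E=6, S=7, carry-in 0, and digits 2,3,4,5,6,7,8,9 already taken and all letters distinct, E+B≡S (mod 10) forces B=1 ⇒ B=1.

Answer: B=1, E=6, F=4, J=2, R=3, S=7, T=5, W=9, Y=8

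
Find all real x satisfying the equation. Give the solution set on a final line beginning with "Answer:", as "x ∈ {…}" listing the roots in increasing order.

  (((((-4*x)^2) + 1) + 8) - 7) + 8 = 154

Step 1. [(((((-4*x)^2) + 1) + 8) - 7) + 8 = 154] the outer +8 inverts by subtracting 8. So sub: ((((-4*x)^2) + 1) + 8) - 7 = 146.
Step 2. [((((-4*x)^2) + 1) + 8) - 7 = 146] -7 is outermost — add 7 both sides. So sub: (((-4*x)^2) + 1) + 8 = 153.
Step 3. [(((-4*x)^2) + 1) + 8 = 153] +8 is outermost — subtract 8 both sides, so sub: ((-4*x)^2) + 1 = 145.
Step 4. [((-4*x)^2) + 1 = 145] peel the +1: subtract 1 from each side ⇒ sub: (-4*x)^2 = 144.
Step 5. [(-4*x)^2 = 144] LHS squared, RHS 144 ≥ 0: apply √ (±). So sqrt: -4*x = 12 or -12.
Step 6. [-4*x = 12 or -12] -4 out front; divide by -4. So div: x = -3 or 3.

Answer: x ∈ {-3, 3}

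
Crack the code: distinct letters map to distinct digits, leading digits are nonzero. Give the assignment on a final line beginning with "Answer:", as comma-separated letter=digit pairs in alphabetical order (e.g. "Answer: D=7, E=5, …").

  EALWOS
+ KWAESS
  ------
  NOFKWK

Step 1. [col 1: S + S ≡ K (mod 10)] column 1 (S + S ≡ K (mod 10), carry-in 0) doesn't pin S yet; pick S=6 and continue ⇒ S=6.
Step 2. [col 1: S + S ≡ K (mod 10)] in column 1 we have S+S≡K with carry-in 0; given S=6 and digits 6 already taken and all letters distinct, that pins K to 2, so K=2.
Step 3. [col 2: O + S ≡ W (mod 10)] O=1 is one option consistent with column 2 (O + S ≡ W (mod 10), carry-in 1) — take it ⇒ O=1.
Step 4. [col 2: O + S ≡ W (mod 10)] from column 2 (O=1, S=6, carry-in 1, digits 1,2,6 already taken and all letters distinct): W must equal 8 ⇒ W=8.
Step 5. [col 3: W + E ≡ K (mod 10)] column 3 reads W+E+carry(0)=K with W=8, K=2; with digits 1,2,6,8 already taken and all letters distinct, the only value for E is 4, so E=4.
Step 6. [col 4: L + A ≡ F (mod 10)] several values work for F in column 4 (L + A ≡ F (mod 10), carry-in 1); try F=9. So F=9.
Step 7. [col 4: L + A ≡ F (mod 10)] column 4 (L + A ≡ F (mod 10), carry-in 1) doesn't pin L yet; pick L=5 and continue, so L=5.
Step 8. [col 4: L + A ≡ F (mod 10)] in column 4 we have L+A≡F with carry-in 1; given L=5, F=9 and digits 1,2,4,5,6,8,9 already taken and all letters distinct, that pins A to 3, so A=3.
Step 9. [col 6: E + K ≡ N (mod 10)] in column 6 we have E+K≡N with carry-in 1; given E=4, K=2 and digits 1,2,3,4,5,6,8,9 already taken and all letters distinct, that pins N to 7. So N=7.

Answer: A=3, E=4, F=9, K=2, L=5, N=7, O=1, S=6, W=8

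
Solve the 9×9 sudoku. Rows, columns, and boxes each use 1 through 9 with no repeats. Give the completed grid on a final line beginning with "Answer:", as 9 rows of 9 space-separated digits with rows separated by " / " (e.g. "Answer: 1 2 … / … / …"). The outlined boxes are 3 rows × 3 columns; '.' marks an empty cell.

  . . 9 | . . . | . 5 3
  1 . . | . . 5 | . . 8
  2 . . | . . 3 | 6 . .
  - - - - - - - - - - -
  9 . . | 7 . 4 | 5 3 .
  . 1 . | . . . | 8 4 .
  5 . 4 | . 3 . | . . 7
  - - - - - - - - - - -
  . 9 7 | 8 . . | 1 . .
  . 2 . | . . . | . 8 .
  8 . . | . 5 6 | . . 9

Step 1. [r7c1∈{3,4,6}] row 7 places 3 nowhere but r7c1. So r7c1=3.
Step 2. [r7c6∈{2}] r7c6's peers cover all but 2 ⇒ r7c6=2.
Step 3. [r7c5∈{4}] r7c5's peers cover all but 4, so r7c5=4.
Step 4. [r5c6∈{9}] r5c6's peers cover all but 9, so r5c6=9.
Step 5. [r9c2∈{4}] only 4 remains possible at r9c2 ⇒ r9c2=4.
Step 6. [r8c3∈{1,5,6}] across box 7, 5 lands solely at r8c3 ⇒ r8c3=5.
Step 7. [r1c1∈{4,6,7}] 4 has one home in col 1: r1c1. So r1c1=4.
Step 8. [r3c3∈{8}] r3c3's peers cover all but 8. So r3c3=8.
Step 9. [r5c3∈{2,3,6}] row 5 places 3 nowhere but r5c3. So r5c3=3.
Step 10. [r2c3∈{6}] only 6 remains possible at r2c3. So r2c3=6.
Step 11. [r1c2∈{7}] only 7 remains possible at r1c2. So r1c2=7.
Step 12. [r1c7∈{2}] r1c7's peers cover all but 2, so r1c7=2.
Step 13. [r7c8∈{6}] only 6 remains possible at r7c8, so r7c8=6.
Step 14. [r8c6∈{1,7}] col 6 places 7 nowhere but r8c6, so r8c6=7.
Step 15. [r6c7∈{9}] r6c7 is down to just 9, so r6c7=9.
Step 16. [r9c8∈{2,7}] across row 9, 2 lands solely at r9c8, so r9c8=2.
Step 17. [r6c4∈{1,2,6}] 2 has one home in row 6: r6c4, so r6c4=2.
Step 18. [r5c5∈{6}] r5c5 has the single candidate 6 ⇒ r5c5=6.
Step 19. [r4c9∈{1,2,6}] in col 9, 6 fits only at r4c9, so r4c9=6.
Step 20. [r4c5∈{1,8}] r4c5 is the only open cell in row 4 admitting 1. So r4c5=1.
Step 21. [r8c4∈{1,3,9}] r8c4 is the only open cell in row 8 admitting 1. So r8c4=1.
Step 22. [r2c5∈{2,7,9}] in row 2, 2 fits only at r2c5. So r2c5=2.
Step 23. [r3c5∈{7,9}] 7 has one home in col 5: r3c5, so r3c5=7.
Step 24. [r9c7∈{3,7}] in row 9, 7 fits only at r9c7. So r9c7=7.
Step 25. [r2c7∈{4}] nothing but 4 survives at r2c7 ⇒ r2c7=4.
Step 26. [r2c4∈{9}] r2c4 is down to just 9, so r2c4=9.
Step 27. [r6c6∈{8}] r6c6's peers cover all but 8 ⇒ r6c6=8.
Step 28. [r3c9∈{1}] r3c9 has the single candidate 1. So r3c9=1.
Step 29. [r5c1∈{7}] r5c1 is down to just 7 ⇒ r5c1=7.
Step 30. [r3c4∈{4}] r3c4's peers cover all but 4 ⇒ r3c4=4.
Step 31. [r5c9∈{2}] r5c9 has the single candidate 2, so r5c9=2.
Step 32. [r1c5∈{8}] r1c5 has the single candidate 8, so r1c5=8.
Step 33. [r3c2∈{5}] only 5 remains possible at r3c2. So r3c2=5.
Step 34. [r6c8∈{1}] only 1 remains possible at r6c8, so r6c8=1.
Step 35. [r8c9∈{4}] nothing but 4 survives at r8c9. So r8c9=4.
Step 36. [r1c4∈{6}] r1c4 has the single candidate 6. So r1c4=6.
Step 37. [r8c5∈{9}] r8c5's peers cover all but 9, so r8c5=9.
Step 38. [r3c8∈{9}] r3c8 is down to just 9. So r3c8=9.
Step 39. [r2c8∈{7}] r2c8 has the single candidate 7 ⇒ r2c8=7.
Step 40. [r2c2∈{3}] r2c2 is down to just 3, so r2c2=3.
Step 41. [r9c4∈{3}] r9c4 is down to just 3. So r9c4=3.
Step 42. [r1c6∈{1}] r1c6's peers cover all but 1, so r1c6=1.
Step 43. [r6c2∈{6}] nothing but 6 survives at r6c2. So r6c2=6.
Step 44. [r4c2∈{8}] nothing but 8 survives at r4c2, so r4c2=8.
Step 45. [r4c3∈{2}] only 2 remains possible at r4c3 ⇒ r4c3=2.
Step 46. [r5c4∈{5}] only 5 remains possible at r5c4, so r5c4=5.
Step 47. [r8c1∈{6}] only 6 remains possible at r8c1, so r8c1=6.
Step 48. [r8c7∈{3}] nothing but 3 survives at r8c7 ⇒ r8c7=3.
Step 49. [r9c3∈{1}] r9c3 has the single candidate 1. So r9c3=1.
Step 50. [r7c9∈{5}] nothing but 5 survives at r7c9, so r7c9=5.

Answer: 4 7 9 6 8 1 2 5 3 / 1 3 6 9 2 5 4 7 8 / 2 5 8 4 7 3 6 9 1 / 9 8 2 7 1 4 5 3 6 / 7 1 3 5 6 9 8 4 2 / 5 6 4 2 3 8 9 1 7 / 3 9 7 8 4 2 1 6 5 / 6 2 5 1 9 7 3 8 4 / 8 4 1 3 5 6 7 2 9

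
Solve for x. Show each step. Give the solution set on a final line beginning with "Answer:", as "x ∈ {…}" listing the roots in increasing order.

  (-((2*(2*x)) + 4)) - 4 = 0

Step 1. [(-((2*(2*x)) + 4)) - 4 = 0] the outer -4 inverts by adding 4, so sub: -((2*(2*x)) + 4) = 4.
Step 2. [-((2*(2*x)) + 4) = 4] leading − — multiply by −1. So neg: (2*(2*x)) + 4 = -4.
Step 3. [(2*(2*x)) + 4 = -4] +4 is outermost — subtract 4 both sides, so sub: 2*(2*x) = -8.
Step 4. [2*(2*x) = -8] leading coefficient 2: divide by 2. So div: 2*x = -4.
Step 5. [2*x = -4] 2 out front; divide by 2 ⇒ div: x = -2.

Answer: x ∈ {-2}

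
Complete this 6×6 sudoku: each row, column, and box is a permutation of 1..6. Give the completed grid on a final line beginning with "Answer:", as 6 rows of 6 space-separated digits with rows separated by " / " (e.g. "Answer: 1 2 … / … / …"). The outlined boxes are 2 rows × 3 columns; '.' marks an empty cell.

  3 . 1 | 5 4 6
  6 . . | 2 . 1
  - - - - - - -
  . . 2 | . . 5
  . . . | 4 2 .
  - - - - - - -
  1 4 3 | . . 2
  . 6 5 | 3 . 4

Step 1. [r4c2∈{1,3,5}] in row 4, 1 fits only at r4c2, so r4c2=1.
Step 2. [r5c4∈{6}] nothing but 6 survives at r5c4 ⇒ r5c4=6.
Step 3. [r3c5∈{1,3,6}] in row 3, 6 fits only at r3c5, so r3c5=6.
Step 4. [r3c4∈{1}] r3c4 has the single candidate 1, so r3c4=1.
Step 5. [r3c2∈{3}] r3c2 is down to just 3, so r3c2=3.
Step 6. [r4c3∈{6}] only 6 remains possible at r4c3. So r4c3=6.
Step 7. [r2c2∈{5}] nothing but 5 survives at r2c2, so r2c2=5.
Step 8. [r6c5∈{1}] only 1 remains possible at r6c5, so r6c5=1.
Step 9. [r2c3∈{4}] nothing but 4 survives at r2c3. So r2c3=4.
Step 10. [r2c5∈{3}] r2c5's peers cover all but 3 ⇒ r2c5=3.
Step 11. [r4c1∈{5}] r4c1 has the single candidate 5, so r4c1=5.
Step 12. [r6c1∈{2}] only 2 remains possible at r6c1. So r6c1=2.
Step 13. [r1c2∈{2}] nothing but 2 survives at r1c2, so r1c2=2.
Step 14. [r4c6∈{3}] nothing but 3 survives at r4c6. So r4c6=3.
Step 15. [r3c1∈{4}] nothing but 4 survives at r3c1 ⇒ r3c1=4.
Step 16. [r5c5∈{5}] nothing but 5 survives at r5c5. So r5c5=5.

Answer: 3 2 1 5 4 6 / 6 5 4 2 3 1 / 4 3 2 1 6 5 / 5 1 6 4 2 3 / 1 4 3 6 5 2 / 2 6 5 3 1 4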